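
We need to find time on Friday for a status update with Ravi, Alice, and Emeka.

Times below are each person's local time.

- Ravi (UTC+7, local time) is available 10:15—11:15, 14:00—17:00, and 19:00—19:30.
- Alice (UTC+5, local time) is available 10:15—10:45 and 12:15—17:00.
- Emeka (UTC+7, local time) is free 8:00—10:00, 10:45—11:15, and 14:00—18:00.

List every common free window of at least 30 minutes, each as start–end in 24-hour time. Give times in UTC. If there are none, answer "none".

Ravi → UTC: 03:15–04:15, 07:00–10:00, 12:00–12:30.
Alice → UTC: 05:15–05:45, 07:15–12:00.
Emeka → UTC: 01:00–03:00, 03:45–04:15, 07:00–11:00.
Ravi ∩ Alice: 07:15–10:00.
Ravi ∩ Alice ∩ Emeka: 07:15–10:00.
Windows ≥ 30 min: 07:15–10:00.

07:15–10:00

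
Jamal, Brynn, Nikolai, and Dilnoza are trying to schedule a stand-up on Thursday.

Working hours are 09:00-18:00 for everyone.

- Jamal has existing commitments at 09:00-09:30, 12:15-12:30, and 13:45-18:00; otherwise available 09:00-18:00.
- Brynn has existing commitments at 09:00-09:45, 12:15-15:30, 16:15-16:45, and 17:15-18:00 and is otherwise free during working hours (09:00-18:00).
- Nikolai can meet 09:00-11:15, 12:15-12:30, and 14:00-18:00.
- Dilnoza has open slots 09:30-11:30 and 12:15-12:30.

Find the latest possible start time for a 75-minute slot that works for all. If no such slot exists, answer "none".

Jamal free within 09:00–18:00: 09:30–12:15, 12:30–13:45.
Brynn free within 09:00–18:00: 09:45–12:15, 15:30–16:15, 16:45–17:15.
Jamal ∩ Brynn: 09:45–12:15.
Jamal ∩ Brynn ∩ Nikolai: 09:45–11:15.
Jamal ∩ Brynn ∩ Nikolai ∩ Dilnoza: 09:45–11:15.
Windows ≥ 75 min: 09:45–11:15.
Latest start in the last window 09:45–11:15 is 11:15 − 75 min = 10:00.

10:00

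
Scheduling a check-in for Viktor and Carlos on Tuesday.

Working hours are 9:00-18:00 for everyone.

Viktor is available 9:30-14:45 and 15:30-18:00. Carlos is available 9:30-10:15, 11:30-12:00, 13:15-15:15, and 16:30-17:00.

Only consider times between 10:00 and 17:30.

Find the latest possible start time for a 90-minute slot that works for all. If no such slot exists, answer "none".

Viktor ∩ Carlos: 09:30–10:15, 11:30–12:00, 13:15–14:45, 16:30–17:00.
Restricted to 10:00–17:30: 10:00–10:15, 11:30–12:00, 13:15–14:45, 16:30–17:00.
Windows ≥ 90 min: 13:15–14:45.
Latest start in the last window 13:15–14:45 is 14:45 − 90 min = 13:15.

13:15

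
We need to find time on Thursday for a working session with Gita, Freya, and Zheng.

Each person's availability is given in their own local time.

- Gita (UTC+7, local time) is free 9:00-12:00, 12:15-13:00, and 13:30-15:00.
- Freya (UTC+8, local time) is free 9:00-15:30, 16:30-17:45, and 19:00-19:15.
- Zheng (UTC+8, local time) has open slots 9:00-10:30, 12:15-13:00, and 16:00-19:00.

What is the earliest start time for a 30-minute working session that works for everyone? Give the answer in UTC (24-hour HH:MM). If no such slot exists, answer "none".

Gita → UTC: 02:00–05:00, 05:15–06:00, 06:30–08:00.
Freya → UTC: 01:00–07:30, 08:30–09:45, 11:00–11:15.
Zheng → UTC: 01:00–02:30, 04:15–05:00, 08:00–11:00.
Gita ∩ Freya: 02:00–05:00, 05:15–06:00, 06:30–07:30.
Gita ∩ Freya ∩ Zheng: 02:00–02:30, 04:15–05:00.
Windows ≥ 30 min: 02:00–02:30, 04:15–05:00.
Earliest such window starts at 02:00.

02:00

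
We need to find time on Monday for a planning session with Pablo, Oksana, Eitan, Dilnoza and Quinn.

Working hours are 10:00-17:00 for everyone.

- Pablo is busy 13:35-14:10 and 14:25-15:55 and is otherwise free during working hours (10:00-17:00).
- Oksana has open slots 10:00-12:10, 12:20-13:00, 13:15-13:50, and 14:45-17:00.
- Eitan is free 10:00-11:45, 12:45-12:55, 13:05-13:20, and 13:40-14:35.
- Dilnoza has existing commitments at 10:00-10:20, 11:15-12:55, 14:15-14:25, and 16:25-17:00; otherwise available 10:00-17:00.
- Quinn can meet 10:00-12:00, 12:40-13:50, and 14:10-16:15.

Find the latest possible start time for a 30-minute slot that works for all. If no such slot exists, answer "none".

10:45

Pablo free within 10:00–17:00: 10:00–13:35, 14:10–14:25, 15:55–17:00.
Dilnoza free within 10:00–17:00: 10:20–11:15, 12:55–14:15, 14:25–16:25.
Pablo ∩ Oksana: 10:00–12:10, 12:20–13:00, 13:15–13:35, 15:55–17:00.
Pablo ∩ Oksana ∩ Eitan: 10:00–11:45, 12:45–12:55, 13:15–13:20.
Pablo ∩ Oksana ∩ Eitan ∩ Dilnoza: 10:20–11:15, 13:15–13:20.
Pablo ∩ Oksana ∩ Eitan ∩ Dilnoza ∩ Quinn: 10:20–11:15, 13:15–13:20.
Windows ≥ 30 min: 10:20–11:15.
Latest start in the last window 10:20–11:15 is 11:15 − 30 min = 10:45.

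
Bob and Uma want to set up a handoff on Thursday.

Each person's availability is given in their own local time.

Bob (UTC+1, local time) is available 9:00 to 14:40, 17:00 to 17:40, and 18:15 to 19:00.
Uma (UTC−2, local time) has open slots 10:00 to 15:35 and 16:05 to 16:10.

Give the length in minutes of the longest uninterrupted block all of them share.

100 minutes

Bob → UTC: 08:00–13:40, 16:00–16:40, 17:15–18:00.
Uma → UTC: 12:00–17:35, 18:05–18:10.
Bob ∩ Uma: 12:00–13:40, 16:00–16:40, 17:15–17:35.
Common window lengths: 100, 40, 20 min; longest is 100.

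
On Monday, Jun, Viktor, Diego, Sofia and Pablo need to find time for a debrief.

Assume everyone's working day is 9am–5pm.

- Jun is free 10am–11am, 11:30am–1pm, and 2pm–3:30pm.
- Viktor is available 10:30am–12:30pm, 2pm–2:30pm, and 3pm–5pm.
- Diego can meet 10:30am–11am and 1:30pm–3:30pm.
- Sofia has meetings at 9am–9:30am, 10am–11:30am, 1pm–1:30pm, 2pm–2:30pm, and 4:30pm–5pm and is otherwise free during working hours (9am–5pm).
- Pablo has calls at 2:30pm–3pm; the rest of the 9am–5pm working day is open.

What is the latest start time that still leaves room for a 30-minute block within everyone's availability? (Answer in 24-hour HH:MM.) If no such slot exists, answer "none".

Sofia free within 09:00–17:00: 09:30–10:00, 11:30–13:00, 13:30–14:00, 14:30–16:30.
Pablo free within 09:00–17:00: 09:00–14:30, 15:00–17:00.
Jun ∩ Viktor: 10:30–11:00, 11:30–12:30, 14:00–14:30, 15:00–15:30.
Jun ∩ Viktor ∩ Diego: 10:30–11:00, 14:00–14:30, 15:00–15:30.
Jun ∩ Viktor ∩ Diego ∩ Sofia: 15:00–15:30.
Jun ∩ Viktor ∩ Diego ∩ Sofia ∩ Pablo: 15:00–15:30.
Windows ≥ 30 min: 15:00–15:30.
Latest start in the last window 15:00–15:30 is 15:30 − 30 min = 15:00.

15:00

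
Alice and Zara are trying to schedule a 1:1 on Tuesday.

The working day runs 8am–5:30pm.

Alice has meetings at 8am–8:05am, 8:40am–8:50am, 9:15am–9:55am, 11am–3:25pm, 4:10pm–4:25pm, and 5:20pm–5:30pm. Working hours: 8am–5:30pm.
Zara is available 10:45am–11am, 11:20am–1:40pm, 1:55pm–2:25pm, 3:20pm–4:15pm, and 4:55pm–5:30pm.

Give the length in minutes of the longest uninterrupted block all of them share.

Alice free within 08:00–17:30: 08:05–08:40, 08:50–09:15, 09:55–11:00, 15:25–16:10, 16:25–17:20.
Alice ∩ Zara: 10:45–11:00, 15:25–16:10, 16:55–17:20.
Common window lengths: 15, 45, 25 min; longest is 45.

45 minutes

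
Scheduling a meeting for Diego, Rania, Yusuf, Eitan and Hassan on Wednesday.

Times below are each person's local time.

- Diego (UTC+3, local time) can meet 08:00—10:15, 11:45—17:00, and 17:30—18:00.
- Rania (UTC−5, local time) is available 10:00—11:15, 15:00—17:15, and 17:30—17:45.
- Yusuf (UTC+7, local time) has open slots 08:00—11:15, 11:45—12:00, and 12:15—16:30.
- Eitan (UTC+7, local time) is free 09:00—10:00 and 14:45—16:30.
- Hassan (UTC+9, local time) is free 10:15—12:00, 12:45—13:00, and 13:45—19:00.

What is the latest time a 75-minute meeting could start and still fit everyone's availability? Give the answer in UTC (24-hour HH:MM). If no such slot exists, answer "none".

none

Diego → UTC: 05:00–07:15, 08:45–14:00, 14:30–15:00.
Rania → UTC: 15:00–16:15, 20:00–22:15, 22:30–22:45.
Yusuf → UTC: 01:00–04:15, 04:45–05:00, 05:15–09:30.
Eitan → UTC: 02:00–03:00, 07:45–09:30.
Hassan → UTC: 01:15–03:00, 03:45–04:00, 04:45–10:00.
Diego ∩ Rania: (none).
Diego ∩ Rania ∩ Yusuf: (none).
Diego ∩ Rania ∩ Yusuf ∩ Eitan: (none).
Diego ∩ Rania ∩ Yusuf ∩ Eitan ∩ Hassan: (none).
Windows ≥ 75 min: (none).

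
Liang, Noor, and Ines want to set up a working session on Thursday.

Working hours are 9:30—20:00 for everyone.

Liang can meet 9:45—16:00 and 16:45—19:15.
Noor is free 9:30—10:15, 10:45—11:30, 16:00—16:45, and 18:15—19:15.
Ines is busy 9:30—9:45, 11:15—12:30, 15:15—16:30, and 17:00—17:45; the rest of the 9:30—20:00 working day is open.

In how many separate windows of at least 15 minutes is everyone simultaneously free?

3

Ines free within 09:30–20:00: 09:45–11:15, 12:30–15:15, 16:30–17:00, 17:45–20:00.
Liang ∩ Noor: 09:45–10:15, 10:45–11:30, 18:15–19:15.
Liang ∩ Noor ∩ Ines: 09:45–10:15, 10:45–11:15, 18:15–19:15.
Windows ≥ 15 min: 09:45–10:15, 10:45–11:15, 18:15–19:15.
That's 3 windows.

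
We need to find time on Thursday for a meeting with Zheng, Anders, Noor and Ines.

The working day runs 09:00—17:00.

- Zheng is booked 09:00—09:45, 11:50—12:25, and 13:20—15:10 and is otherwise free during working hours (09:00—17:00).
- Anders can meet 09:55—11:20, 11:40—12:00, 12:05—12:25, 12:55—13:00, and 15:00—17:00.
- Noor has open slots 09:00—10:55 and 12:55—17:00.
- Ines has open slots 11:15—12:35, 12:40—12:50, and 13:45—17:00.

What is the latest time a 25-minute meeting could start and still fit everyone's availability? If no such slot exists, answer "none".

16:35

Zheng free within 09:00–17:00: 09:45–11:50, 12:25–13:20, 15:10–17:00.
Zheng ∩ Anders: 09:55–11:20, 11:40–11:50, 12:55–13:00, 15:10–17:00.
Zheng ∩ Anders ∩ Noor: 09:55–10:55, 12:55–13:00, 15:10–17:00.
Zheng ∩ Anders ∩ Noor ∩ Ines: 15:10–17:00.
Windows ≥ 25 min: 15:10–17:00.
Latest start in the last window 15:10–17:00 is 17:00 − 25 min = 16:35.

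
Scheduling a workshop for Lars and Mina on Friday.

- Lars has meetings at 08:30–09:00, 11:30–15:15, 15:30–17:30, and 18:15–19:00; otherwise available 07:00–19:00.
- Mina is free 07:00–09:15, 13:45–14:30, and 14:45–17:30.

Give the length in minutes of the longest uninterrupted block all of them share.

Lars free within 07:00–19:00: 07:00–08:30, 09:00–11:30, 15:15–15:30, 17:30–18:15.
Lars ∩ Mina: 07:00–08:30, 09:00–09:15, 15:15–15:30.
Common window lengths: 90, 15, 15 min; longest is 90.

90 minutes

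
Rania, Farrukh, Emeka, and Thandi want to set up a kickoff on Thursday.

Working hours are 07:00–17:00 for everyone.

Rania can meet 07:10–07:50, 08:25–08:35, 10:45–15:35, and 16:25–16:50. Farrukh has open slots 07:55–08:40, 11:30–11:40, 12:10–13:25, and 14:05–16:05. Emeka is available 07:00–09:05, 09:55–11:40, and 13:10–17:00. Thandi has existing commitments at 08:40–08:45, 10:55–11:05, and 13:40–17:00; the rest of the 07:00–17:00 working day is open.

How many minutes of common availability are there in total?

Thandi free within 07:00–17:00: 07:00–08:40, 08:45–10:55, 11:05–13:40.
Rania ∩ Farrukh: 08:25–08:35, 11:30–11:40, 12:10–13:25, 14:05–15:35.
Rania ∩ Farrukh ∩ Emeka: 08:25–08:35, 11:30–11:40, 13:10–13:25, 14:05–15:35.
Rania ∩ Farrukh ∩ Emeka ∩ Thandi: 08:25–08:35, 11:30–11:40, 13:10–13:25.
Total common minutes: 10 + 10 + 15 = 35.

35 minutes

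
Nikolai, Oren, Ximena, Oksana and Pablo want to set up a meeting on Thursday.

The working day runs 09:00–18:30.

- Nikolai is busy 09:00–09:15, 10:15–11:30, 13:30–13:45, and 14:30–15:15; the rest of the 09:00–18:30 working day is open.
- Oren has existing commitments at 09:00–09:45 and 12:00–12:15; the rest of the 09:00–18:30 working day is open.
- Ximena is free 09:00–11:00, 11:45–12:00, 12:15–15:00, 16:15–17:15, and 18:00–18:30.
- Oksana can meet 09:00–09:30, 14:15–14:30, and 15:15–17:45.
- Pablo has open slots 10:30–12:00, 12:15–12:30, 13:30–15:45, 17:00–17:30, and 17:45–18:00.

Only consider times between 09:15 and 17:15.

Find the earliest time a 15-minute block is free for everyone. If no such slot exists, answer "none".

14:15

Nikolai free within 09:00–18:30: 09:15–10:15, 11:30–13:30, 13:45–14:30, 15:15–18:30.
Oren free within 09:00–18:30: 09:45–12:00, 12:15–18:30.
Nikolai ∩ Oren: 09:45–10:15, 11:30–12:00, 12:15–13:30, 13:45–14:30, 15:15–18:30.
Nikolai ∩ Oren ∩ Ximena: 09:45–10:15, 11:45–12:00, 12:15–13:30, 13:45–14:30, 16:15–17:15, 18:00–18:30.
Nikolai ∩ Oren ∩ Ximena ∩ Oksana: 14:15–14:30, 16:15–17:15.
Nikolai ∩ Oren ∩ Ximena ∩ Oksana ∩ Pablo: 14:15–14:30, 17:00–17:15.
Restricted to 09:15–17:15: 14:15–14:30, 17:00–17:15.
Windows ≥ 15 min: 14:15–14:30, 17:00–17:15.
Earliest such window starts at 14:15.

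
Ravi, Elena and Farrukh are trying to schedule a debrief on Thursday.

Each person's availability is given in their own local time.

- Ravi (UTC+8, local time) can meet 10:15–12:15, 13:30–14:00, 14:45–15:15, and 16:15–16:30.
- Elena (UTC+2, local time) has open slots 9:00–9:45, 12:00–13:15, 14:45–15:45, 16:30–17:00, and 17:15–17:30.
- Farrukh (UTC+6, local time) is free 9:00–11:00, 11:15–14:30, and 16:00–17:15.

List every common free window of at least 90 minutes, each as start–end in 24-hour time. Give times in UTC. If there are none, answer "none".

none

Ravi → UTC: 02:15–04:15, 05:30–06:00, 06:45–07:15, 08:15–08:30.
Elena → UTC: 07:00–07:45, 10:00–11:15, 12:45–13:45, 14:30–15:00, 15:15–15:30.
Farrukh → UTC: 03:00–05:00, 05:15–08:30, 10:00–11:15.
Ravi ∩ Elena: 07:00–07:15.
Ravi ∩ Elena ∩ Farrukh: 07:00–07:15.
Windows ≥ 90 min: (none).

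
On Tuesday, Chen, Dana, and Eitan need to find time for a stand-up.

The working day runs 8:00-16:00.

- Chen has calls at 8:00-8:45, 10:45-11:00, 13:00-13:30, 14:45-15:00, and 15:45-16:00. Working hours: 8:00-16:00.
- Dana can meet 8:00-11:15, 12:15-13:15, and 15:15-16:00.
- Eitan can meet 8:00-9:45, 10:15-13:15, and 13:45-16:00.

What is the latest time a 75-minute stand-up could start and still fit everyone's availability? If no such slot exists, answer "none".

Chen free within 08:00–16:00: 08:45–10:45, 11:00–13:00, 13:30–14:45, 15:00–15:45.
Chen ∩ Dana: 08:45–10:45, 11:00–11:15, 12:15–13:00, 15:15–15:45.
Chen ∩ Dana ∩ Eitan: 08:45–09:45, 10:15–10:45, 11:00–11:15, 12:15–13:00, 15:15–15:45.
Windows ≥ 75 min: (none).

none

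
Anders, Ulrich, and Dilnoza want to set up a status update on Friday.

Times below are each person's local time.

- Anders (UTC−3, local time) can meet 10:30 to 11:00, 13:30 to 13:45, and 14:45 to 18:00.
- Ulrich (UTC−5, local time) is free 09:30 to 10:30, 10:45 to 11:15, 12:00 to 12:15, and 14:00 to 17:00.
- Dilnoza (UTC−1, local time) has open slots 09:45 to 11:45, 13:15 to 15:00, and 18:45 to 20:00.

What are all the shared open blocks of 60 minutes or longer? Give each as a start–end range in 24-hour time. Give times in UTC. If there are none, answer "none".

Anders → UTC: 13:30–14:00, 16:30–16:45, 17:45–21:00.
Ulrich → UTC: 14:30–15:30, 15:45–16:15, 17:00–17:15, 19:00–22:00.
Dilnoza → UTC: 10:45–12:45, 14:15–16:00, 19:45–21:00.
Anders ∩ Ulrich: 19:00–21:00.
Anders ∩ Ulrich ∩ Dilnoza: 19:45–21:00.
Windows ≥ 60 min: 19:45–21:00.

19:45–21:00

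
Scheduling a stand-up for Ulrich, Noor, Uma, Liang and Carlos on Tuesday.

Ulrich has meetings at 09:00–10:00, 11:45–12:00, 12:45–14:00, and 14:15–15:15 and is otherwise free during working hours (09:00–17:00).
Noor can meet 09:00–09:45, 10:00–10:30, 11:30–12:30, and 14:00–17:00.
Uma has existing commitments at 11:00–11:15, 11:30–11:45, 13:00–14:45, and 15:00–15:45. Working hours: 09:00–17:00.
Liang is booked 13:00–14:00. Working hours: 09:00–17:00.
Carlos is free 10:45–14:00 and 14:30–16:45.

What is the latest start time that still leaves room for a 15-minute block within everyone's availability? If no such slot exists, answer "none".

Ulrich free within 09:00–17:00: 10:00–11:45, 12:00–12:45, 14:00–14:15, 15:15–17:00.
Uma free within 09:00–17:00: 09:00–11:00, 11:15–11:30, 11:45–13:00, 14:45–15:00, 15:45–17:00.
Liang free within 09:00–17:00: 09:00–13:00, 14:00–17:00.
Ulrich ∩ Noor: 10:00–10:30, 11:30–11:45, 12:00–12:30, 14:00–14:15, 15:15–17:00.
Ulrich ∩ Noor ∩ Uma: 10:00–10:30, 12:00–12:30, 15:45–17:00.
Ulrich ∩ Noor ∩ Uma ∩ Liang: 10:00–10:30, 12:00–12:30, 15:45–17:00.
Ulrich ∩ Noor ∩ Uma ∩ Liang ∩ Carlos: 12:00–12:30, 15:45–16:45.
Windows ≥ 15 min: 12:00–12:30, 15:45–16:45.
Latest start in the last window 15:45–16:45 is 16:45 − 15 min = 16:30.

16:30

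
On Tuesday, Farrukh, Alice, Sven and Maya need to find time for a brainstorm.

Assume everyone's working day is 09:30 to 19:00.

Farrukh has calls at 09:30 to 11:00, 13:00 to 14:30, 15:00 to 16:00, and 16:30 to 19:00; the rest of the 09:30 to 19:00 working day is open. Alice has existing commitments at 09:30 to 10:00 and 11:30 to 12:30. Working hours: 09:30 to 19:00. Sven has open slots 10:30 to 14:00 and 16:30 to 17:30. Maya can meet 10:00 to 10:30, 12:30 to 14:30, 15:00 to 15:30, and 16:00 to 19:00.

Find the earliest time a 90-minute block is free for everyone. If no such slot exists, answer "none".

Farrukh free within 09:30–19:00: 11:00–13:00, 14:30–15:00, 16:00–16:30.
Alice free within 09:30–19:00: 10:00–11:30, 12:30–19:00.
Farrukh ∩ Alice: 11:00–11:30, 12:30–13:00, 14:30–15:00, 16:00–16:30.
Farrukh ∩ Alice ∩ Sven: 11:00–11:30, 12:30–13:00.
Farrukh ∩ Alice ∩ Sven ∩ Maya: 12:30–13:00.
Windows ≥ 90 min: (none).

none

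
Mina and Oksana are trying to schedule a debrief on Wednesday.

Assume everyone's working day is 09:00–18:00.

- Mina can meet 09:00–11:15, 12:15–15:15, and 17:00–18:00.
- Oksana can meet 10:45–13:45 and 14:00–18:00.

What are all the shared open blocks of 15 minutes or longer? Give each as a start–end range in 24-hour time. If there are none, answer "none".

10:45–11:15, 12:15–13:45, 14:00–15:15, 17:00–18:00

Mina ∩ Oksana: 10:45–11:15, 12:15–13:45, 14:00–15:15, 17:00–18:00.
Windows ≥ 15 min: 10:45–11:15, 12:15–13:45, 14:00–15:15, 17:00–18:00.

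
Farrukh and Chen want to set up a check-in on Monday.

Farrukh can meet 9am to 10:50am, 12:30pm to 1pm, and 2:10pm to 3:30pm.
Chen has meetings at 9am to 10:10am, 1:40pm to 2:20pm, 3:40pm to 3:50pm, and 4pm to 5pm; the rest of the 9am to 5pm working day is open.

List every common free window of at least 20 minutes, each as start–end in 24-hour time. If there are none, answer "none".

10:10–10:50, 12:30–13:00, 14:20–15:30

Chen free within 09:00–17:00: 10:10–13:40, 14:20–15:40, 15:50–16:00.
Farrukh ∩ Chen: 10:10–10:50, 12:30–13:00, 14:20–15:30.
Windows ≥ 20 min: 10:10–10:50, 12:30–13:00, 14:20–15:30.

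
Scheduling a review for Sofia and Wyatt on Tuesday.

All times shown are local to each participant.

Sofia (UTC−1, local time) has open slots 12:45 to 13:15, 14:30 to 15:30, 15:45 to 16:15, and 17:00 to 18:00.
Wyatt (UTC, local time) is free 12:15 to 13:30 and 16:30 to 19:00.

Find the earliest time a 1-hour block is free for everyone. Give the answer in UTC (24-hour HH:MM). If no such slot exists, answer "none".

Sofia → UTC: 13:45–14:15, 15:30–16:30, 16:45–17:15, 18:00–19:00.
Wyatt → UTC: 12:15–13:30, 16:30–19:00.
Sofia ∩ Wyatt: 16:45–17:15, 18:00–19:00.
Windows ≥ 60 min: 18:00–19:00.
Earliest such window starts at 18:00.

18:00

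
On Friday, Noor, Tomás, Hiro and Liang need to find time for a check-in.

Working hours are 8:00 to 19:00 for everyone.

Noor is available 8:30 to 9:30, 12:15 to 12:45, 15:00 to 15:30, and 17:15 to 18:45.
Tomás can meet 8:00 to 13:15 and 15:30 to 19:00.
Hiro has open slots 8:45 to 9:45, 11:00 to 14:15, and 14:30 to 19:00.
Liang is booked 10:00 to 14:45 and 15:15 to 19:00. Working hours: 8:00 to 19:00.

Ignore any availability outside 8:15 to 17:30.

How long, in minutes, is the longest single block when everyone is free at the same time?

45 minutes

Liang free within 08:00–19:00: 08:00–10:00, 14:45–15:15.
Noor ∩ Tomás: 08:30–09:30, 12:15–12:45, 17:15–18:45.
Noor ∩ Tomás ∩ Hiro: 08:45–09:30, 12:15–12:45, 17:15–18:45.
Noor ∩ Tomás ∩ Hiro ∩ Liang: 08:45–09:30.
Restricted to 08:15–17:30: 08:45–09:30.
Single common window of 45 minutes.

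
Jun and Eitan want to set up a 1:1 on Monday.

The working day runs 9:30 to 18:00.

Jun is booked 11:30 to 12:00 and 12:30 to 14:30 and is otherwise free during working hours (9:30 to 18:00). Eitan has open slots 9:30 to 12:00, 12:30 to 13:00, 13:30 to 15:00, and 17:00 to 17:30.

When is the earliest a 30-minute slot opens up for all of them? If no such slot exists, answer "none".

09:30

Jun free within 09:30–18:00: 09:30–11:30, 12:00–12:30, 14:30–18:00.
Jun ∩ Eitan: 09:30–11:30, 14:30–15:00, 17:00–17:30.
Windows ≥ 30 min: 09:30–11:30, 14:30–15:00, 17:00–17:30.
Earliest such window starts at 09:30.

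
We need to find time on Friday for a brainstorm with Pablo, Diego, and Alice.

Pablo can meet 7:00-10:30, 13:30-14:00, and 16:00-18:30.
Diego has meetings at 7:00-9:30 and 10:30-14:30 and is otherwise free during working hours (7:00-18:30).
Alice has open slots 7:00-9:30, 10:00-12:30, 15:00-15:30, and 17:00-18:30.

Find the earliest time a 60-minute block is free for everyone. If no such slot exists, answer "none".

Diego free within 07:00–18:30: 09:30–10:30, 14:30–18:30.
Pablo ∩ Diego: 09:30–10:30, 16:00–18:30.
Pablo ∩ Diego ∩ Alice: 10:00–10:30, 17:00–18:30.
Windows ≥ 60 min: 17:00–18:30.
Earliest such window starts at 17:00.

17:00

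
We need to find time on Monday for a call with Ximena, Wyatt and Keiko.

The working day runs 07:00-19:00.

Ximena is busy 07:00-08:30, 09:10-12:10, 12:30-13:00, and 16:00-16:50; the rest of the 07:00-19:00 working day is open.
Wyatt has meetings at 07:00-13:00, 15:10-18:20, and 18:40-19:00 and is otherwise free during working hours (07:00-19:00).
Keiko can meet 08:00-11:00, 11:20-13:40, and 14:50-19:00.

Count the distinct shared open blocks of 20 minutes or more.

3

Ximena free within 07:00–19:00: 08:30–09:10, 12:10–12:30, 13:00–16:00, 16:50–19:00.
Wyatt free within 07:00–19:00: 13:00–15:10, 18:20–18:40.
Ximena ∩ Wyatt: 13:00–15:10, 18:20–18:40.
Ximena ∩ Wyatt ∩ Keiko: 13:00–13:40, 14:50–15:10, 18:20–18:40.
Windows ≥ 20 min: 13:00–13:40, 14:50–15:10, 18:20–18:40.
That's 3 windows.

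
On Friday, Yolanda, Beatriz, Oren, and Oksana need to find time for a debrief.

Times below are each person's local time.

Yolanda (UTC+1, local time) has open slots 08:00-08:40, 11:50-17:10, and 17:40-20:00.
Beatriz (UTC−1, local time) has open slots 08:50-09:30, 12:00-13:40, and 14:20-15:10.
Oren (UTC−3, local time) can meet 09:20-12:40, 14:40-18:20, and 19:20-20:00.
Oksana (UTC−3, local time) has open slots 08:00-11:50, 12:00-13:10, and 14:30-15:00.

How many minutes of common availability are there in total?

120 minutes

Yolanda → UTC: 07:00–07:40, 10:50–16:10, 16:40–19:00.
Beatriz → UTC: 09:50–10:30, 13:00–14:40, 15:20–16:10.
Oren → UTC: 12:20–15:40, 17:40–21:20, 22:20–23:00.
Oksana → UTC: 11:00–14:50, 15:00–16:10, 17:30–18:00.
Yolanda ∩ Beatriz: 13:00–14:40, 15:20–16:10.
Yolanda ∩ Beatriz ∩ Oren: 13:00–14:40, 15:20–15:40.
Yolanda ∩ Beatriz ∩ Oren ∩ Oksana: 13:00–14:40, 15:20–15:40.
Total common minutes: 100 + 20 = 120.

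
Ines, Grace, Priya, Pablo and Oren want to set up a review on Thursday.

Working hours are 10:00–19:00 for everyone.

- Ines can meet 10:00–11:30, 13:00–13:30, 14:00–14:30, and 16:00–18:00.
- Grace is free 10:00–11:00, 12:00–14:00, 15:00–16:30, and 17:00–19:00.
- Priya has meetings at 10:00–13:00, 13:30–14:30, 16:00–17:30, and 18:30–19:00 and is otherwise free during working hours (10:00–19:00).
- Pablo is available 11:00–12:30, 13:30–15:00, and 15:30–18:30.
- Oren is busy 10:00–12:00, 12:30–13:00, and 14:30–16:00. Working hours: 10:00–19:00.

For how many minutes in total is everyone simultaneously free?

Priya free within 10:00–19:00: 13:00–13:30, 14:30–16:00, 17:30–18:30.
Oren free within 10:00–19:00: 12:00–12:30, 13:00–14:30, 16:00–19:00.
Ines ∩ Grace: 10:00–11:00, 13:00–13:30, 16:00–16:30, 17:00–18:00.
Ines ∩ Grace ∩ Priya: 13:00–13:30, 17:30–18:00.
Ines ∩ Grace ∩ Priya ∩ Pablo: 17:30–18:00.
Ines ∩ Grace ∩ Priya ∩ Pablo ∩ Oren: 17:30–18:00.
Total common minutes: 30.

30 minutes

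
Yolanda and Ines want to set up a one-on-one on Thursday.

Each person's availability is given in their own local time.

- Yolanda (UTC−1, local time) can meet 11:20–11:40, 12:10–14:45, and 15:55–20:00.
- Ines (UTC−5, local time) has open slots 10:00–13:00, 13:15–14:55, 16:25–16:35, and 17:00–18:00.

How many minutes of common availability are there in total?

Yolanda → UTC: 12:20–12:40, 13:10–15:45, 16:55–21:00.
Ines → UTC: 15:00–18:00, 18:15–19:55, 21:25–21:35, 22:00–23:00.
Yolanda ∩ Ines: 15:00–15:45, 16:55–18:00, 18:15–19:55.
Total common minutes: 45 + 65 + 100 = 210.

210 minutes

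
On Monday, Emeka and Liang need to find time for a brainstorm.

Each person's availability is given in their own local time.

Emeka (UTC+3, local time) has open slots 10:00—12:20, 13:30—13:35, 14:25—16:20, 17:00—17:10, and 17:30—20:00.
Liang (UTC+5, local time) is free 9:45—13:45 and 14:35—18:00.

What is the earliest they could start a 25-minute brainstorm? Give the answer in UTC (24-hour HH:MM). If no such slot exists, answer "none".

Emeka → UTC: 07:00–09:20, 10:30–10:35, 11:25–13:20, 14:00–14:10, 14:30–17:00.
Liang → UTC: 04:45–08:45, 09:35–13:00.
Emeka ∩ Liang: 07:00–08:45, 10:30–10:35, 11:25–13:00.
Windows ≥ 25 min: 07:00–08:45, 11:25–13:00.
Earliest such window starts at 07:00.

07:00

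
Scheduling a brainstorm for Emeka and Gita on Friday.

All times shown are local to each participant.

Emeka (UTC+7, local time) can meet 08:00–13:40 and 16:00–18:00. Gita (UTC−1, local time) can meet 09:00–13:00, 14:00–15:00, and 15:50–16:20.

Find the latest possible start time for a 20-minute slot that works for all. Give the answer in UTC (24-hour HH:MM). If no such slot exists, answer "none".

Emeka → UTC: 01:00–06:40, 09:00–11:00.
Gita → UTC: 10:00–14:00, 15:00–16:00, 16:50–17:20.
Emeka ∩ Gita: 10:00–11:00.
Windows ≥ 20 min: 10:00–11:00.
Latest start in the last window 10:00–11:00 is 11:00 − 20 min = 10:40.

10:40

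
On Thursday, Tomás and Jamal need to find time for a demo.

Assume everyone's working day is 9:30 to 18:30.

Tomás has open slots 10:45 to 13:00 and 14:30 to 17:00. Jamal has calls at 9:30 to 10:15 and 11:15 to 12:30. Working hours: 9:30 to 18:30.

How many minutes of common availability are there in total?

Jamal free within 09:30–18:30: 10:15–11:15, 12:30–18:30.
Tomás ∩ Jamal: 10:45–11:15, 12:30–13:00, 14:30–17:00.
Total common minutes: 30 + 30 + 150 = 210.

210 minutes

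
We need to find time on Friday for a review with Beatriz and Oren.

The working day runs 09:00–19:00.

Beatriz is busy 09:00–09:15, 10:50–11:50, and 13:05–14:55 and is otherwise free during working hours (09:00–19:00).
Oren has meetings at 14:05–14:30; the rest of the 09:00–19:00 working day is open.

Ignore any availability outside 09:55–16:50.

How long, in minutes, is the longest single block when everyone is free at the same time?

115 minutes

Beatriz free within 09:00–19:00: 09:15–10:50, 11:50–13:05, 14:55–19:00.
Oren free within 09:00–19:00: 09:00–14:05, 14:30–19:00.
Beatriz ∩ Oren: 09:15–10:50, 11:50–13:05, 14:55–19:00.
Restricted to 09:55–16:50: 09:55–10:50, 11:50–13:05, 14:55–16:50.
Common window lengths: 55, 75, 115 min; longest is 115.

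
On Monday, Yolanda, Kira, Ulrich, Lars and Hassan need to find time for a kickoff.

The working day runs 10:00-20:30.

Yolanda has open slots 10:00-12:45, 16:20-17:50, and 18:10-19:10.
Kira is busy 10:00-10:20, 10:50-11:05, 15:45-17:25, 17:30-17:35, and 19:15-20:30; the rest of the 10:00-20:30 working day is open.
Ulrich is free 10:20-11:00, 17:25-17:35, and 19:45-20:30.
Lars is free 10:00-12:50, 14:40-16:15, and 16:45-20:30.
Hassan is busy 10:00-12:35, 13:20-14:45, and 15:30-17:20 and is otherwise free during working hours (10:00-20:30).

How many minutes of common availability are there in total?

5 minutes

Kira free within 10:00–20:30: 10:20–10:50, 11:05–15:45, 17:25–17:30, 17:35–19:15.
Hassan free within 10:00–20:30: 12:35–13:20, 14:45–15:30, 17:20–20:30.
Yolanda ∩ Kira: 10:20–10:50, 11:05–12:45, 17:25–17:30, 17:35–17:50, 18:10–19:10.
Yolanda ∩ Kira ∩ Ulrich: 10:20–10:50, 17:25–17:30.
Yolanda ∩ Kira ∩ Ulrich ∩ Lars: 10:20–10:50, 17:25–17:30.
Yolanda ∩ Kira ∩ Ulrich ∩ Lars ∩ Hassan: 17:25–17:30.
Total common minutes: 5.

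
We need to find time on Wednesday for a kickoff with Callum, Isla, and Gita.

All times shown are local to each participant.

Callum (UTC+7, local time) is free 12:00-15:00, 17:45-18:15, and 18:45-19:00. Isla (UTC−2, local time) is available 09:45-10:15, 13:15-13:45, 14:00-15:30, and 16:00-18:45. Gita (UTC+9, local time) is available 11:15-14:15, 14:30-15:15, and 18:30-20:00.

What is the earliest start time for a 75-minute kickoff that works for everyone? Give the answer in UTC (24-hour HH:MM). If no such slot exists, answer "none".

none

Callum → UTC: 05:00–08:00, 10:45–11:15, 11:45–12:00.
Isla → UTC: 11:45–12:15, 15:15–15:45, 16:00–17:30, 18:00–20:45.
Gita → UTC: 02:15–05:15, 05:30–06:15, 09:30–11:00.
Callum ∩ Isla: 11:45–12:00.
Callum ∩ Isla ∩ Gita: (none).
Windows ≥ 75 min: (none).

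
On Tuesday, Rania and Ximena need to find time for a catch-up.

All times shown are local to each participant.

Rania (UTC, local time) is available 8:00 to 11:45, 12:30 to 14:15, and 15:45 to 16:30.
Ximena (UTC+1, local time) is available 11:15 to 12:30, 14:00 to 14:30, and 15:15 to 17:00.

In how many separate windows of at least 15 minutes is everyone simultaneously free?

Rania → UTC: 08:00–11:45, 12:30–14:15, 15:45–16:30.
Ximena → UTC: 10:15–11:30, 13:00–13:30, 14:15–16:00.
Rania ∩ Ximena: 10:15–11:30, 13:00–13:30, 15:45–16:00.
Windows ≥ 15 min: 10:15–11:30, 13:00–13:30, 15:45–16:00.
That's 3 windows.

3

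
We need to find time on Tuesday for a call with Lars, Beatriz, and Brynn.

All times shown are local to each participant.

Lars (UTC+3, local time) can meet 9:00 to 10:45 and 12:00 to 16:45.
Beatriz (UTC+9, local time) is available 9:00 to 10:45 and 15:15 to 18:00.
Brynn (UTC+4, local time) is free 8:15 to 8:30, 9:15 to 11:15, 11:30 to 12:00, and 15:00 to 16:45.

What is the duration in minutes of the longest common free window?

Lars → UTC: 06:00–07:45, 09:00–13:45.
Beatriz → UTC: 00:00–01:45, 06:15–09:00.
Brynn → UTC: 04:15–04:30, 05:15–07:15, 07:30–08:00, 11:00–12:45.
Lars ∩ Beatriz: 06:15–07:45.
Lars ∩ Beatriz ∩ Brynn: 06:15–07:15, 07:30–07:45.
Common window lengths: 60, 15 min; longest is 60.

60 minutes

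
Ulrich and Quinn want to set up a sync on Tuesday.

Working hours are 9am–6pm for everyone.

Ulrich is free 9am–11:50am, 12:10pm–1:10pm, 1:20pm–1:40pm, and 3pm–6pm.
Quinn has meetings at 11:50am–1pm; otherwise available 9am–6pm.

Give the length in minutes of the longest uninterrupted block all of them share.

Quinn free within 09:00–18:00: 09:00–11:50, 13:00–18:00.
Ulrich ∩ Quinn: 09:00–11:50, 13:00–13:10, 13:20–13:40, 15:00–18:00.
Common window lengths: 170, 10, 20, 180 min; longest is 180.

180 minutes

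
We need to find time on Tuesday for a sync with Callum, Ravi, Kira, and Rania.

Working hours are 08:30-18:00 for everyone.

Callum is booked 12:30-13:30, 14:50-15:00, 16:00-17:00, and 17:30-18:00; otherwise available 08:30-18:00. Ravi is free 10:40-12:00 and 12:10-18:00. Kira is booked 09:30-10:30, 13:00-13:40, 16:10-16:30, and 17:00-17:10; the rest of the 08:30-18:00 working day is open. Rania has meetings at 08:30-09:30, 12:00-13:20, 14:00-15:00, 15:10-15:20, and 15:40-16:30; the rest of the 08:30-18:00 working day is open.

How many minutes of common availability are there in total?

150 minutes

Callum free within 08:30–18:00: 08:30–12:30, 13:30–14:50, 15:00–16:00, 17:00–17:30.
Kira free within 08:30–18:00: 08:30–09:30, 10:30–13:00, 13:40–16:10, 16:30–17:00, 17:10–18:00.
Rania free within 08:30–18:00: 09:30–12:00, 13:20–14:00, 15:00–15:10, 15:20–15:40, 16:30–18:00.
Callum ∩ Ravi: 10:40–12:00, 12:10–12:30, 13:30–14:50, 15:00–16:00, 17:00–17:30.
Callum ∩ Ravi ∩ Kira: 10:40–12:00, 12:10–12:30, 13:40–14:50, 15:00–16:00, 17:10–17:30.
Callum ∩ Ravi ∩ Kira ∩ Rania: 10:40–12:00, 13:40–14:00, 15:00–15:10, 15:20–15:40, 17:10–17:30.
Total common minutes: 80 + 20 + 10 + 20 + 20 = 150.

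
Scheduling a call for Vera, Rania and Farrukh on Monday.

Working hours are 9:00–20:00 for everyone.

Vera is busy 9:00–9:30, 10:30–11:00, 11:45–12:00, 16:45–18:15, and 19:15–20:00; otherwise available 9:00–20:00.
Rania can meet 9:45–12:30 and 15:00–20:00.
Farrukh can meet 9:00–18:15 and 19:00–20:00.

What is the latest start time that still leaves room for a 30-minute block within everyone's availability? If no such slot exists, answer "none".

Vera free within 09:00–20:00: 09:30–10:30, 11:00–11:45, 12:00–16:45, 18:15–19:15.
Vera ∩ Rania: 09:45–10:30, 11:00–11:45, 12:00–12:30, 15:00–16:45, 18:15–19:15.
Vera ∩ Rania ∩ Farrukh: 09:45–10:30, 11:00–11:45, 12:00–12:30, 15:00–16:45, 19:00–19:15.
Windows ≥ 30 min: 09:45–10:30, 11:00–11:45, 12:00–12:30, 15:00–16:45.
Latest start in the last window 15:00–16:45 is 16:45 − 30 min = 16:15.

16:15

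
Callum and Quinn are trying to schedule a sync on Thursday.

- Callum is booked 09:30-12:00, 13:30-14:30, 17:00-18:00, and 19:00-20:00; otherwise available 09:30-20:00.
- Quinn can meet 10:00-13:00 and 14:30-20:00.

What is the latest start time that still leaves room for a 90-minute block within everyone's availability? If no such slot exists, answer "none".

Callum free within 09:30–20:00: 12:00–13:30, 14:30–17:00, 18:00–19:00.
Callum ∩ Quinn: 12:00–13:00, 14:30–17:00, 18:00–19:00.
Windows ≥ 90 min: 14:30–17:00.
Latest start in the last window 14:30–17:00 is 17:00 − 90 min = 15:30.

15:30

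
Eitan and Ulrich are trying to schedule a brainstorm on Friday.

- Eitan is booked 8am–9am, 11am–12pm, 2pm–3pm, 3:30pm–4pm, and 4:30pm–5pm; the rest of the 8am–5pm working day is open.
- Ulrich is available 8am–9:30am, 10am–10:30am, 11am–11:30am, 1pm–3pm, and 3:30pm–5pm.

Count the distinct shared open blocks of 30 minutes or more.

Eitan free within 08:00–17:00: 09:00–11:00, 12:00–14:00, 15:00–15:30, 16:00–16:30.
Eitan ∩ Ulrich: 09:00–09:30, 10:00–10:30, 13:00–14:00, 16:00–16:30.
Windows ≥ 30 min: 09:00–09:30, 10:00–10:30, 13:00–14:00, 16:00–16:30.
That's 4 windows.

4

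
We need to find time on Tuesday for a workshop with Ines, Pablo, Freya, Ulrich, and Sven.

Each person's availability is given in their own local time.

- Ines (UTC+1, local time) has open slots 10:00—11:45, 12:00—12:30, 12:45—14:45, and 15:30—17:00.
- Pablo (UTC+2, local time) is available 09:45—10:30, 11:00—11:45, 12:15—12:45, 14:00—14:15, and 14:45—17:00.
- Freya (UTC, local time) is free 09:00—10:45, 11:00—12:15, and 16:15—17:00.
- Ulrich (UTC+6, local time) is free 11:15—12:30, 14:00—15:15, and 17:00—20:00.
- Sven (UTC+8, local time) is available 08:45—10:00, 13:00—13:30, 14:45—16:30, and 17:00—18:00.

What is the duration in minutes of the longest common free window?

15 minutes

Ines → UTC: 09:00–10:45, 11:00–11:30, 11:45–13:45, 14:30–16:00.
Pablo → UTC: 07:45–08:30, 09:00–09:45, 10:15–10:45, 12:00–12:15, 12:45–15:00.
Freya → UTC: 09:00–10:45, 11:00–12:15, 16:15–17:00.
Ulrich → UTC: 05:15–06:30, 08:00–09:15, 11:00–14:00.
Sven → UTC: 00:45–02:00, 05:00–05:30, 06:45–08:30, 09:00–10:00.
Ines ∩ Pablo: 09:00–09:45, 10:15–10:45, 12:00–12:15, 12:45–13:45, 14:30–15:00.
Ines ∩ Pablo ∩ Freya: 09:00–09:45, 10:15–10:45, 12:00–12:15.
Ines ∩ Pablo ∩ Freya ∩ Ulrich: 09:00–09:15, 12:00–12:15.
Ines ∩ Pablo ∩ Freya ∩ Ulrich ∩ Sven: 09:00–09:15.
Single common window of 15 minutes.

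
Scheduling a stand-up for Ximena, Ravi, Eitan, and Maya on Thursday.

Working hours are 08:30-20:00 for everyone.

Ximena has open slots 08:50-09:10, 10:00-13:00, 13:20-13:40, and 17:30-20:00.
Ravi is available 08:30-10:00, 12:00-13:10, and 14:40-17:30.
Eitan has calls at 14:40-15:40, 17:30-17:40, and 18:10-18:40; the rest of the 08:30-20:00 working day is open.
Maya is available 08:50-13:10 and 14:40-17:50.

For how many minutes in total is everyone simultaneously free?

80 minutes

Eitan free within 08:30–20:00: 08:30–14:40, 15:40–17:30, 17:40–18:10, 18:40–20:00.
Ximena ∩ Ravi: 08:50–09:10, 12:00–13:00.
Ximena ∩ Ravi ∩ Eitan: 08:50–09:10, 12:00–13:00.
Ximena ∩ Ravi ∩ Eitan ∩ Maya: 08:50–09:10, 12:00–13:00.
Total common minutes: 20 + 60 = 80.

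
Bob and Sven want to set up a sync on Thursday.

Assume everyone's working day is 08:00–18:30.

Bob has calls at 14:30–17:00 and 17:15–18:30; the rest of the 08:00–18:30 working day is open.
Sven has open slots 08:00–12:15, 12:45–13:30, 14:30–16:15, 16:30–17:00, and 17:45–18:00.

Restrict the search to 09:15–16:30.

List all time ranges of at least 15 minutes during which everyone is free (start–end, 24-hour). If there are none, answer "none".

09:15–12:15, 12:45–13:30

Bob free within 08:00–18:30: 08:00–14:30, 17:00–17:15.
Bob ∩ Sven: 08:00–12:15, 12:45–13:30.
Restricted to 09:15–16:30: 09:15–12:15, 12:45–13:30.
Windows ≥ 15 min: 09:15–12:15, 12:45–13:30.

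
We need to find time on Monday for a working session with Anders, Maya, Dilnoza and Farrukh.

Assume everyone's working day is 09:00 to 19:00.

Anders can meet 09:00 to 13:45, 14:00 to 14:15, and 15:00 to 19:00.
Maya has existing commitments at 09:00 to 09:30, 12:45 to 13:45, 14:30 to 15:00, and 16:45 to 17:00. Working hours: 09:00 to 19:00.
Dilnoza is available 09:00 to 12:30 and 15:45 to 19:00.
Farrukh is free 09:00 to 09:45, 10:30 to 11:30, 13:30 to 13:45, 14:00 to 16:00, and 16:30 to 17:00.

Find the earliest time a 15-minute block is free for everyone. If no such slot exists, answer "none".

09:30

Maya free within 09:00–19:00: 09:30–12:45, 13:45–14:30, 15:00–16:45, 17:00–19:00.
Anders ∩ Maya: 09:30–12:45, 14:00–14:15, 15:00–16:45, 17:00–19:00.
Anders ∩ Maya ∩ Dilnoza: 09:30–12:30, 15:45–16:45, 17:00–19:00.
Anders ∩ Maya ∩ Dilnoza ∩ Farrukh: 09:30–09:45, 10:30–11:30, 15:45–16:00, 16:30–16:45.
Windows ≥ 15 min: 09:30–09:45, 10:30–11:30, 15:45–16:00, 16:30–16:45.
Earliest such window starts at 09:30.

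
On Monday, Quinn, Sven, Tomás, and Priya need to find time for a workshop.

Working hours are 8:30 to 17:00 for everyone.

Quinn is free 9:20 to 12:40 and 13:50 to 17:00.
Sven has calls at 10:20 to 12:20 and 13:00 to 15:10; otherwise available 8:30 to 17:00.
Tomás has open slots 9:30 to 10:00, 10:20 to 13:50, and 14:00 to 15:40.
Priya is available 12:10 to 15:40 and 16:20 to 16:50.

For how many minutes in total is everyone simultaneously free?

50 minutes

Sven free within 08:30–17:00: 08:30–10:20, 12:20–13:00, 15:10–17:00.
Quinn ∩ Sven: 09:20–10:20, 12:20–12:40, 15:10–17:00.
Quinn ∩ Sven ∩ Tomás: 09:30–10:00, 12:20–12:40, 15:10–15:40.
Quinn ∩ Sven ∩ Tomás ∩ Priya: 12:20–12:40, 15:10–15:40.
Total common minutes: 20 + 30 = 50.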